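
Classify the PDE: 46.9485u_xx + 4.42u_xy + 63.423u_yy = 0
A = 46.9485, B = 4.42, C = 63.423. Discriminant B² - 4AC = -11890.922462. Since -11890.922462 < 0, elliptic.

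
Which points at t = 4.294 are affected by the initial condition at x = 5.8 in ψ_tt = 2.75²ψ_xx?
Domain of influence: [-6.0085, 17.6085]. Data at x = 5.8 spreads outward at speed 2.75.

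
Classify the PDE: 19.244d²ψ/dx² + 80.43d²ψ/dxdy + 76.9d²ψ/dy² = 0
A = 19.244, B = 80.43, C = 76.9. Discriminant B² - 4AC = 549.5305. Since 549.5305 > 0, hyperbolic.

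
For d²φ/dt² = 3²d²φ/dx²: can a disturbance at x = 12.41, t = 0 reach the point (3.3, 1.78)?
No. The domain of dependence is [-2.04, 8.64], and 12.41 is outside this interval.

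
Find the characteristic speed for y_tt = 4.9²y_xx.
Speed = 4.9. Information travels along characteristics x = x₀ ± 4.9t.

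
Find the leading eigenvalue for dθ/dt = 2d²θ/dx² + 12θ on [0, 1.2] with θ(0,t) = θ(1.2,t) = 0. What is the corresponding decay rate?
Eigenvalues: λₙ = 2n²π²/1.2² - 12.
First three modes:
  n=1: λ₁ = 2π²/1.2² - 12 ≈ 1.708
  n=2: λ₂ = 8π²/1.2² - 12 ≈ 42.831
  n=3: λ₃ = 18π²/1.2² - 12 ≈ 111.37
Since 2π²/1.2² ≈ 13.708 > 12, all λₙ > 0.
The n=1 mode decays slowest → dominates as t → ∞.
Asymptotic: θ ~ c₁ sin(πx/1.2) e^{-λ₁t} with decay rate λ₁ ≈ 1.708.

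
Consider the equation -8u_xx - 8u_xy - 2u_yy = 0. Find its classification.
Parabolic. (A = -8, B = -8, C = -2 gives B² - 4AC = 0.)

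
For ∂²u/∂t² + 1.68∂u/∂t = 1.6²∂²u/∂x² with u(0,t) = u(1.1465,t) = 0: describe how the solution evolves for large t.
u → 0. Damping (γ=1.68) dissipates energy; oscillations decay exponentially.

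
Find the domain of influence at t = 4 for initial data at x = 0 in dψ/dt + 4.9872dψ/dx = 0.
At x = 19.9488. The characteristic carries data from (0, 0) to (19.9488, 4).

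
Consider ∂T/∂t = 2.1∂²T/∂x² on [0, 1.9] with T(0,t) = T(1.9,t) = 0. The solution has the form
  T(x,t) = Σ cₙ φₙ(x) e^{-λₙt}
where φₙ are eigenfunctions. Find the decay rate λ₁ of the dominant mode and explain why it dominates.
Eigenvalues: λₙ = 2.1n²π²/1.9².
First three modes:
  n=1: λ₁ = 2.1π²/1.9² ≈ 5.741
  n=2: λ₂ = 8.4π²/1.9² ≈ 22.965 (4× faster decay)
  n=3: λ₃ = 18.9π²/1.9² ≈ 51.672 (9× faster decay)
As t → ∞, higher modes decay exponentially faster. The n=1 mode dominates: T ~ c₁ sin(πx/1.9) e^{-λ₁t}.
Decay rate: λ₁ = 2.1π²/1.9² ≈ 5.741.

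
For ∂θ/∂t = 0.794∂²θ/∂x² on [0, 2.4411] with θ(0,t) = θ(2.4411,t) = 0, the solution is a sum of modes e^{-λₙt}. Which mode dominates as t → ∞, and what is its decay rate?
Eigenvalues: λₙ = 0.794n²π²/2.4411².
First three modes:
  n=1: λ₁ = 0.794π²/2.4411² ≈ 1.315
  n=2: λ₂ = 3.176π²/2.4411² ≈ 5.26 (4× faster decay)
  n=3: λ₃ = 7.146π²/2.4411² ≈ 11.836 (9× faster decay)
As t → ∞, higher modes decay exponentially faster. The n=1 mode dominates: θ ~ c₁ sin(πx/2.4411) e^{-λ₁t}.
Decay rate: λ₁ = 0.794π²/2.4411² ≈ 1.315.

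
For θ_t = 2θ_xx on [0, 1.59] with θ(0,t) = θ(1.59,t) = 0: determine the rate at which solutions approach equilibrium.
Eigenvalues: λₙ = 2n²π²/1.59².
First three modes:
  n=1: λ₁ = 2π²/1.59² ≈ 7.808
  n=2: λ₂ = 8π²/1.59² ≈ 31.232 (4× faster decay)
  n=3: λ₃ = 18π²/1.59² ≈ 70.271 (9× faster decay)
As t → ∞, higher modes decay exponentially faster. The n=1 mode dominates: θ ~ c₁ sin(πx/1.59) e^{-λ₁t}.
Decay rate: λ₁ = 2π²/1.59² ≈ 7.808.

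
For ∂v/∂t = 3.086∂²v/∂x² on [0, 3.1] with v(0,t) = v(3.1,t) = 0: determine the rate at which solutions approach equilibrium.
Eigenvalues: λₙ = 3.086n²π²/3.1².
First three modes:
  n=1: λ₁ = 3.086π²/3.1² ≈ 3.169
  n=2: λ₂ = 12.344π²/3.1² ≈ 12.677 (4× faster decay)
  n=3: λ₃ = 27.774π²/3.1² ≈ 28.524 (9× faster decay)
As t → ∞, higher modes decay exponentially faster. The n=1 mode dominates: v ~ c₁ sin(πx/3.1) e^{-λ₁t}.
Decay rate: λ₁ = 3.086π²/3.1² ≈ 3.169.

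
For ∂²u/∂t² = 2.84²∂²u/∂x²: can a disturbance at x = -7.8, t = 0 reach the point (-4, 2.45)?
Yes. The domain of dependence is [-10.958, 2.958], and -7.8 ∈ [-10.958, 2.958].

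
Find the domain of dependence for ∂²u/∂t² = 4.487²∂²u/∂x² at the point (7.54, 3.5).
Domain of dependence: [-8.1645, 23.2445]. Signals travel at speed 4.487, so data within |x - 7.54| ≤ 4.487·3.5 = 15.7045 can reach the point.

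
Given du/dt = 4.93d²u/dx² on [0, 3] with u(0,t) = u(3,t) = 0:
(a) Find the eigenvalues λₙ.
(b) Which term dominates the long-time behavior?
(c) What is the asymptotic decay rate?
Eigenvalues: λₙ = 4.93n²π²/3².
First three modes:
  n=1: λ₁ = 4.93π²/3² ≈ 5.406
  n=2: λ₂ = 19.72π²/3² ≈ 21.625 (4× faster decay)
  n=3: λ₃ = 44.37π²/3² ≈ 48.657 (9× faster decay)
As t → ∞, higher modes decay exponentially faster. The n=1 mode dominates: u ~ c₁ sin(πx/3) e^{-λ₁t}.
Decay rate: λ₁ = 4.93π²/3² ≈ 5.406.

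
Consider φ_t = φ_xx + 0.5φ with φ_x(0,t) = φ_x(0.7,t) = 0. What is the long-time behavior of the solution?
As t → ∞, φ grows unboundedly. With Neumann BCs the constant mode has diffusion eigenvalue 0, so any r > 0 makes it grow like e^(0.5t); solution grows exponentially.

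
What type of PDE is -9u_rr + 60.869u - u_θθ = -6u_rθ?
Rewriting in standard form: -9u_rr + 6u_rθ - u_θθ + 60.869u = 0. With A = -9, B = 6, C = -1, the discriminant is 0. This is a parabolic PDE.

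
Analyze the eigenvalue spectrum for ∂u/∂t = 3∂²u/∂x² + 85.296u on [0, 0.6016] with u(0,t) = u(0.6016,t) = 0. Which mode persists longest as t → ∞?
Eigenvalues: λₙ = 3n²π²/0.6016² - 85.296.
First three modes:
  n=1: λ₁ = 3π²/0.6016² - 85.296 ≈ -3.486
  n=2: λ₂ = 12π²/0.6016² - 85.296 ≈ 241.943
  n=3: λ₃ = 27π²/0.6016² - 85.296 ≈ 650.992
Since 3π²/0.6016² ≈ 81.81 < 85.296, λ₁ < 0.
The n=1 mode grows fastest (−λₙ is largest for n=1) → dominates.
Asymptotic: u ~ c₁ sin(πx/0.6016) e^{3.486t} (exponential growth at rate −λ₁ ≈ 3.486).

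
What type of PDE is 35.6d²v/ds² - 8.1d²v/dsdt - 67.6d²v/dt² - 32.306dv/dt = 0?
With A = 35.6, B = -8.1, C = -67.6, the discriminant is 9691.85. This is a hyperbolic PDE.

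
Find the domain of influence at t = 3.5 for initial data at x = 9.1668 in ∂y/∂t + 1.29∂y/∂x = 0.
At x = 13.6818. The characteristic carries data from (9.1668, 0) to (13.6818, 3.5).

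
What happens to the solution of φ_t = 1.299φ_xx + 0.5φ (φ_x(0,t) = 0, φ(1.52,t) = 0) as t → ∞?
φ → 0. Diffusion dominates reaction (r=0.5 < κπ²/(4L²)≈1.39); solution decays.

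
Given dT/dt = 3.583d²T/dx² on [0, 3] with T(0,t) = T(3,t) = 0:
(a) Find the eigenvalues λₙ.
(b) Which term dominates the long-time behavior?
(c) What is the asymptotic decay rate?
Eigenvalues: λₙ = 3.583n²π²/3².
First three modes:
  n=1: λ₁ = 3.583π²/3² ≈ 3.929
  n=2: λ₂ = 14.332π²/3² ≈ 15.717 (4× faster decay)
  n=3: λ₃ = 32.247π²/3² ≈ 35.363 (9× faster decay)
As t → ∞, higher modes decay exponentially faster. The n=1 mode dominates: T ~ c₁ sin(πx/3) e^{-λ₁t}.
Decay rate: λ₁ = 3.583π²/3² ≈ 3.929.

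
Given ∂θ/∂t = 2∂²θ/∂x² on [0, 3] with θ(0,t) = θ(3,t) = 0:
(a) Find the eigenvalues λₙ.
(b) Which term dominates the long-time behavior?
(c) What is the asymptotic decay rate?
Eigenvalues: λₙ = 2n²π²/3².
First three modes:
  n=1: λ₁ = 2π²/3² ≈ 2.193
  n=2: λ₂ = 8π²/3² ≈ 8.773 (4× faster decay)
  n=3: λ₃ = 18π²/3² ≈ 19.739 (9× faster decay)
As t → ∞, higher modes decay exponentially faster. The n=1 mode dominates: θ ~ c₁ sin(πx/3) e^{-λ₁t}.
Decay rate: λ₁ = 2π²/3² ≈ 2.193.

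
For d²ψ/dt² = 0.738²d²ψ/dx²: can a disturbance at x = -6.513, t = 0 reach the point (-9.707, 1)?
No. The domain of dependence is [-10.445, -8.969], and -6.513 is outside this interval.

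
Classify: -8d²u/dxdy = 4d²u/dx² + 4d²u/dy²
Rewriting in standard form: -4d²u/dx² - 8d²u/dxdy - 4d²u/dy² = 0. Parabolic (discriminant = 0).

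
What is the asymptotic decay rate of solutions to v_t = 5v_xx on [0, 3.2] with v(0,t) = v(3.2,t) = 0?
Eigenvalues: λₙ = 5n²π²/3.2².
First three modes:
  n=1: λ₁ = 5π²/3.2² ≈ 4.819
  n=2: λ₂ = 20π²/3.2² ≈ 19.277 (4× faster decay)
  n=3: λ₃ = 45π²/3.2² ≈ 43.372 (9× faster decay)
As t → ∞, higher modes decay exponentially faster. The n=1 mode dominates: v ~ c₁ sin(πx/3.2) e^{-λ₁t}.
Decay rate: λ₁ = 5π²/3.2² ≈ 4.819.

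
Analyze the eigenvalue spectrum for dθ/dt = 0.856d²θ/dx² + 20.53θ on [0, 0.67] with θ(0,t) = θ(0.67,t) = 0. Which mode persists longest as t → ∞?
Eigenvalues: λₙ = 0.856n²π²/0.67² - 20.53.
First three modes:
  n=1: λ₁ = 0.856π²/0.67² - 20.53 ≈ -1.71
  n=2: λ₂ = 3.424π²/0.67² - 20.53 ≈ 54.751
  n=3: λ₃ = 7.704π²/0.67² - 20.53 ≈ 148.852
Since 0.856π²/0.67² ≈ 18.82 < 20.53, λ₁ < 0.
The n=1 mode grows fastest (−λₙ is largest for n=1) → dominates.
Asymptotic: θ ~ c₁ sin(πx/0.67) e^{1.71t} (exponential growth at rate −λ₁ ≈ 1.71).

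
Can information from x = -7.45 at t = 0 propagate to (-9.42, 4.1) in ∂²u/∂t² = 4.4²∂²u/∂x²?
Yes. The domain of dependence is [-27.46, 8.62], and -7.45 ∈ [-27.46, 8.62].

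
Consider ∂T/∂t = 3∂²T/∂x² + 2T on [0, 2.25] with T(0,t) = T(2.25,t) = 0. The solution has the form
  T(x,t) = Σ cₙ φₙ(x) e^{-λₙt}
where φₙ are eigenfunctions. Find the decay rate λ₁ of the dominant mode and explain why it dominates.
Eigenvalues: λₙ = 3n²π²/2.25² - 2.
First three modes:
  n=1: λ₁ = 3π²/2.25² - 2 ≈ 3.849
  n=2: λ₂ = 12π²/2.25² - 2 ≈ 21.395
  n=3: λ₃ = 27π²/2.25² - 2 ≈ 50.638
Since 3π²/2.25² ≈ 5.849 > 2, all λₙ > 0.
The n=1 mode decays slowest → dominates as t → ∞.
Asymptotic: T ~ c₁ sin(πx/2.25) e^{-λ₁t} with decay rate λ₁ ≈ 3.849.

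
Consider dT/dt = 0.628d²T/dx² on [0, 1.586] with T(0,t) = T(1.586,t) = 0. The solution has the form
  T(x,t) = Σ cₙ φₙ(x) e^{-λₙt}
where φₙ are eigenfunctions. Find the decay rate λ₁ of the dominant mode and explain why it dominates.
Eigenvalues: λₙ = 0.628n²π²/1.586².
First three modes:
  n=1: λ₁ = 0.628π²/1.586² ≈ 2.464
  n=2: λ₂ = 2.512π²/1.586² ≈ 9.856 (4× faster decay)
  n=3: λ₃ = 5.652π²/1.586² ≈ 22.177 (9× faster decay)
As t → ∞, higher modes decay exponentially faster. The n=1 mode dominates: T ~ c₁ sin(πx/1.586) e^{-λ₁t}.
Decay rate: λ₁ = 0.628π²/1.586² ≈ 2.464.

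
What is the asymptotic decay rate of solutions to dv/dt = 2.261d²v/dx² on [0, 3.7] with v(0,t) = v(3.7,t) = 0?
Eigenvalues: λₙ = 2.261n²π²/3.7².
First three modes:
  n=1: λ₁ = 2.261π²/3.7² ≈ 1.63
  n=2: λ₂ = 9.044π²/3.7² ≈ 6.52 (4× faster decay)
  n=3: λ₃ = 20.349π²/3.7² ≈ 14.67 (9× faster decay)
As t → ∞, higher modes decay exponentially faster. The n=1 mode dominates: v ~ c₁ sin(πx/3.7) e^{-λ₁t}.
Decay rate: λ₁ = 2.261π²/3.7² ≈ 1.63.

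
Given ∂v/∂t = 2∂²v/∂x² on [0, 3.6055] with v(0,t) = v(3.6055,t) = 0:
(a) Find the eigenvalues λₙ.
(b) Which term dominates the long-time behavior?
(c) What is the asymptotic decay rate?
Eigenvalues: λₙ = 2n²π²/3.6055².
First three modes:
  n=1: λ₁ = 2π²/3.6055² ≈ 1.518
  n=2: λ₂ = 8π²/3.6055² ≈ 6.074 (4× faster decay)
  n=3: λ₃ = 18π²/3.6055² ≈ 13.666 (9× faster decay)
As t → ∞, higher modes decay exponentially faster. The n=1 mode dominates: v ~ c₁ sin(πx/3.6055) e^{-λ₁t}.
Decay rate: λ₁ = 2π²/3.6055² ≈ 1.518.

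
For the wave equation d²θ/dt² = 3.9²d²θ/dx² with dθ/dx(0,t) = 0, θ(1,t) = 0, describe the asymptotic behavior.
θ oscillates (no decay). Energy is conserved; the solution oscillates indefinitely as standing waves.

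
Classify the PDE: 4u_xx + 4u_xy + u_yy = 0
A = 4, B = 4, C = 1. Discriminant B² - 4AC = 0. Since 0 = 0, parabolic.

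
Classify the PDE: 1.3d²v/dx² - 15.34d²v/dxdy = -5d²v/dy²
Rewriting in standard form: 1.3d²v/dx² - 15.34d²v/dxdy + 5d²v/dy² = 0. A = 1.3, B = -15.34, C = 5. Discriminant B² - 4AC = 209.3156. Since 209.3156 > 0, hyperbolic.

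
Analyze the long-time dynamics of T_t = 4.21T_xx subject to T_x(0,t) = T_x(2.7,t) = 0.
Long-time behavior: T → constant (steady state). Heat is conserved (no flux at boundaries); solution approaches the spatial average.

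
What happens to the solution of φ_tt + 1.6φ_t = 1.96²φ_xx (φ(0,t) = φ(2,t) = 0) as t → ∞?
φ → 0. Damping (γ=1.6) dissipates energy; oscillations decay exponentially.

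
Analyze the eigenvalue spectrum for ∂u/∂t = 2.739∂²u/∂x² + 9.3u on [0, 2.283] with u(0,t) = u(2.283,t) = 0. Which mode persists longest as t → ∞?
Eigenvalues: λₙ = 2.739n²π²/2.283² - 9.3.
First three modes:
  n=1: λ₁ = 2.739π²/2.283² - 9.3 ≈ -4.113
  n=2: λ₂ = 10.956π²/2.283² - 9.3 ≈ 11.446
  n=3: λ₃ = 24.651π²/2.283² - 9.3 ≈ 37.379
Since 2.739π²/2.283² ≈ 5.187 < 9.3, λ₁ < 0.
The n=1 mode grows fastest (−λₙ is largest for n=1) → dominates.
Asymptotic: u ~ c₁ sin(πx/2.283) e^{4.113t} (exponential growth at rate −λ₁ ≈ 4.113).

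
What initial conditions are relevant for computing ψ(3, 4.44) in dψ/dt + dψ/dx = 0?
A single point: x = -1.44. The characteristic through (3, 4.44) is x - 1t = const, so x = 3 - 1·4.44 = -1.44.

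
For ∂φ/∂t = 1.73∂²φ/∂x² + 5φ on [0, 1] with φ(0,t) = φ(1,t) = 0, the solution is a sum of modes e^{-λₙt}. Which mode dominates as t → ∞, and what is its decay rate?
Eigenvalues: λₙ = 1.73n²π²/1² - 5.
First three modes:
  n=1: λ₁ = 1.73π² - 5 ≈ 12.074
  n=2: λ₂ = 6.92π² - 5 ≈ 63.298
  n=3: λ₃ = 15.57π² - 5 ≈ 148.67
Since 1.73π² ≈ 17.074 > 5, all λₙ > 0.
The n=1 mode decays slowest → dominates as t → ∞.
Asymptotic: φ ~ c₁ sin(πx/1) e^{-λ₁t} with decay rate λ₁ ≈ 12.074.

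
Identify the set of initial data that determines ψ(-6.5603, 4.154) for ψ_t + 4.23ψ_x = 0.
A single point: x = -24.13172. The characteristic through (-6.5603, 4.154) is x - 4.23t = const, so x = -6.5603 - 4.23·4.154 = -24.13172.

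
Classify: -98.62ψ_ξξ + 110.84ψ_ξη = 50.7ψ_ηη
Rewriting in standard form: -98.62ψ_ξξ + 110.84ψ_ξη - 50.7ψ_ηη = 0. Elliptic (discriminant = -7714.6304).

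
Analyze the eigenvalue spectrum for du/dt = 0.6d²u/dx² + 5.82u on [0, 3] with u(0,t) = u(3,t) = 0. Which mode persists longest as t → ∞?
Eigenvalues: λₙ = 0.6n²π²/3² - 5.82.
First three modes:
  n=1: λ₁ = 0.6π²/3² - 5.82 ≈ -5.162
  n=2: λ₂ = 2.4π²/3² - 5.82 ≈ -3.188
  n=3: λ₃ = 5.4π²/3² - 5.82 ≈ 0.102
Since 0.6π²/3² ≈ 0.658 < 5.82, λ₁ < 0.
The n=1 mode grows fastest (−λₙ is largest for n=1) → dominates.
Asymptotic: u ~ c₁ sin(πx/3) e^{5.162t} (exponential growth at rate −λ₁ ≈ 5.162).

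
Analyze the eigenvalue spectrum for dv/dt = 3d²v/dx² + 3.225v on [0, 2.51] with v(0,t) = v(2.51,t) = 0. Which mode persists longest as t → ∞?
Eigenvalues: λₙ = 3n²π²/2.51² - 3.225.
First three modes:
  n=1: λ₁ = 3π²/2.51² - 3.225 ≈ 1.475
  n=2: λ₂ = 12π²/2.51² - 3.225 ≈ 15.574
  n=3: λ₃ = 27π²/2.51² - 3.225 ≈ 39.073
Since 3π²/2.51² ≈ 4.7 > 3.225, all λₙ > 0.
The n=1 mode decays slowest → dominates as t → ∞.
Asymptotic: v ~ c₁ sin(πx/2.51) e^{-λ₁t} with decay rate λ₁ ≈ 1.475.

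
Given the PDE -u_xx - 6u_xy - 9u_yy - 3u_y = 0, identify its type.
The second-order coefficients are A = -1, B = -6, C = -9. Since B² - 4AC = 0 = 0, this is a parabolic PDE.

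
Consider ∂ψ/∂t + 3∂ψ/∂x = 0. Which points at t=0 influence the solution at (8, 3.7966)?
A single point: x = -3.3898. The characteristic through (8, 3.7966) is x - 3t = const, so x = 8 - 3·3.7966 = -3.3898.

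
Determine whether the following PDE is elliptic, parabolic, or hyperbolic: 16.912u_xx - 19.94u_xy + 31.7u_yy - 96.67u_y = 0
Coefficients: A = 16.912, B = -19.94, C = 31.7. B² - 4AC = -1746.838, which is negative, so the equation is elliptic.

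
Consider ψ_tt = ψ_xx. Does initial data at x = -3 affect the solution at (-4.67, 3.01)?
Yes. The domain of dependence is [-7.68, -1.66], and -3 ∈ [-7.68, -1.66].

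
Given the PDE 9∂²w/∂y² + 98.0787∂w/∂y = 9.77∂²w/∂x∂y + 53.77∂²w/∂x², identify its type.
Rewriting in standard form: -53.77∂²w/∂x² - 9.77∂²w/∂x∂y + 9∂²w/∂y² + 98.0787∂w/∂y = 0. The second-order coefficients are A = -53.77, B = -9.77, C = 9. Since B² - 4AC = 2031.1729 > 0, this is a hyperbolic PDE.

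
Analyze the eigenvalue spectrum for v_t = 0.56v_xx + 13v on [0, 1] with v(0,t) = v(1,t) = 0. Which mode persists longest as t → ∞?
Eigenvalues: λₙ = 0.56n²π²/1² - 13.
First three modes:
  n=1: λ₁ = 0.56π² - 13 ≈ -7.473
  n=2: λ₂ = 2.24π² - 13 ≈ 9.108
  n=3: λ₃ = 5.04π² - 13 ≈ 36.743
Since 0.56π² ≈ 5.527 < 13, λ₁ < 0.
The n=1 mode grows fastest (−λₙ is largest for n=1) → dominates.
Asymptotic: v ~ c₁ sin(πx/1) e^{7.473t} (exponential growth at rate −λ₁ ≈ 7.473).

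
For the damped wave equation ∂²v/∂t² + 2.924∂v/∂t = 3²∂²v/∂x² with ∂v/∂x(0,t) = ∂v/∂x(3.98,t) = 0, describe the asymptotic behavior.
v → constant (steady state). Damping (γ=2.924) dissipates the nonconstant modes; with Neumann BCs the spatial average obeys M''+γM'=0 and tends to a finite limit.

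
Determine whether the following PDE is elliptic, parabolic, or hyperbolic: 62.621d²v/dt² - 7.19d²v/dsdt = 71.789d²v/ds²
Rewriting in standard form: -71.789d²v/ds² - 7.19d²v/dsdt + 62.621d²v/dt² = 0. Coefficients: A = -71.789, B = -7.19, C = 62.621. B² - 4AC = 18033.691976, which is positive, so the equation is hyperbolic.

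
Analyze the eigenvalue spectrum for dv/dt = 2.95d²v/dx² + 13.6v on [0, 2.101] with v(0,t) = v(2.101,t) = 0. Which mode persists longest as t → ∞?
Eigenvalues: λₙ = 2.95n²π²/2.101² - 13.6.
First three modes:
  n=1: λ₁ = 2.95π²/2.101² - 13.6 ≈ -7.004
  n=2: λ₂ = 11.8π²/2.101² - 13.6 ≈ 12.783
  n=3: λ₃ = 26.55π²/2.101² - 13.6 ≈ 45.762
Since 2.95π²/2.101² ≈ 6.596 < 13.6, λ₁ < 0.
The n=1 mode grows fastest (−λₙ is largest for n=1) → dominates.
Asymptotic: v ~ c₁ sin(πx/2.101) e^{7.004t} (exponential growth at rate −λ₁ ≈ 7.004).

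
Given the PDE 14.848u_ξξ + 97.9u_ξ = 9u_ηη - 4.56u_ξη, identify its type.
Rewriting in standard form: 14.848u_ξξ + 4.56u_ξη - 9u_ηη + 97.9u_ξ = 0. The second-order coefficients are A = 14.848, B = 4.56, C = -9. Since B² - 4AC = 555.3216 > 0, this is a hyperbolic PDE.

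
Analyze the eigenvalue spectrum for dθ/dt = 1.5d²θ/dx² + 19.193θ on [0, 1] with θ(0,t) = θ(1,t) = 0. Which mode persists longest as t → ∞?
Eigenvalues: λₙ = 1.5n²π²/1² - 19.193.
First three modes:
  n=1: λ₁ = 1.5π² - 19.193 ≈ -4.389
  n=2: λ₂ = 6π² - 19.193 ≈ 40.025
  n=3: λ₃ = 13.5π² - 19.193 ≈ 114.047
Since 1.5π² ≈ 14.804 < 19.193, λ₁ < 0.
The n=1 mode grows fastest (−λₙ is largest for n=1) → dominates.
Asymptotic: θ ~ c₁ sin(πx/1) e^{4.389t} (exponential growth at rate −λ₁ ≈ 4.389).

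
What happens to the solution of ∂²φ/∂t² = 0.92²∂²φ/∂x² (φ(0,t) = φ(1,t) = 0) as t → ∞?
φ oscillates (no decay). Energy is conserved; the solution oscillates indefinitely as standing waves.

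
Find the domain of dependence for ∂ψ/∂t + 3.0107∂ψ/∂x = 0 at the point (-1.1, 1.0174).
A single point: x = -4.16308618. The characteristic through (-1.1, 1.0174) is x - 3.0107t = const, so x = -1.1 - 3.0107·1.0174 = -4.16308618.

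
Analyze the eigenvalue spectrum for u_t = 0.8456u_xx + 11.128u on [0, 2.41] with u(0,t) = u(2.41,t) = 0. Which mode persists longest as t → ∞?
Eigenvalues: λₙ = 0.8456n²π²/2.41² - 11.128.
First three modes:
  n=1: λ₁ = 0.8456π²/2.41² - 11.128 ≈ -9.691
  n=2: λ₂ = 3.3824π²/2.41² - 11.128 ≈ -5.38
  n=3: λ₃ = 7.6104π²/2.41² - 11.128 ≈ 1.804
Since 0.8456π²/2.41² ≈ 1.437 < 11.128, λ₁ < 0.
The n=1 mode grows fastest (−λₙ is largest for n=1) → dominates.
Asymptotic: u ~ c₁ sin(πx/2.41) e^{9.691t} (exponential growth at rate −λ₁ ≈ 9.691).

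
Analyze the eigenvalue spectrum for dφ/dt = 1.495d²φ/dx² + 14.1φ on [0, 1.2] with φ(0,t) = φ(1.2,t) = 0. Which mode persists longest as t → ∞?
Eigenvalues: λₙ = 1.495n²π²/1.2² - 14.1.
First three modes:
  n=1: λ₁ = 1.495π²/1.2² - 14.1 ≈ -3.853
  n=2: λ₂ = 5.98π²/1.2² - 14.1 ≈ 26.886
  n=3: λ₃ = 13.455π²/1.2² - 14.1 ≈ 78.119
Since 1.495π²/1.2² ≈ 10.247 < 14.1, λ₁ < 0.
The n=1 mode grows fastest (−λₙ is largest for n=1) → dominates.
Asymptotic: φ ~ c₁ sin(πx/1.2) e^{3.853t} (exponential growth at rate −λ₁ ≈ 3.853).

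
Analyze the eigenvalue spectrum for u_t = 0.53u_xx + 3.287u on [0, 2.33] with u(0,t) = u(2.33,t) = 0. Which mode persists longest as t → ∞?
Eigenvalues: λₙ = 0.53n²π²/2.33² - 3.287.
First three modes:
  n=1: λ₁ = 0.53π²/2.33² - 3.287 ≈ -2.323
  n=2: λ₂ = 2.12π²/2.33² - 3.287 ≈ 0.567
  n=3: λ₃ = 4.77π²/2.33² - 3.287 ≈ 5.385
Since 0.53π²/2.33² ≈ 0.964 < 3.287, λ₁ < 0.
The n=1 mode grows fastest (−λₙ is largest for n=1) → dominates.
Asymptotic: u ~ c₁ sin(πx/2.33) e^{2.323t} (exponential growth at rate −λ₁ ≈ 2.323).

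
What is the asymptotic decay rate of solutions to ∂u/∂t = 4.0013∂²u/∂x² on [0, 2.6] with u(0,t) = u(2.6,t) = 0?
Eigenvalues: λₙ = 4.0013n²π²/2.6².
First three modes:
  n=1: λ₁ = 4.0013π²/2.6² ≈ 5.842
  n=2: λ₂ = 16.0052π²/2.6² ≈ 23.368 (4× faster decay)
  n=3: λ₃ = 36.0117π²/2.6² ≈ 52.577 (9× faster decay)
As t → ∞, higher modes decay exponentially faster. The n=1 mode dominates: u ~ c₁ sin(πx/2.6) e^{-λ₁t}.
Decay rate: λ₁ = 4.0013π²/2.6² ≈ 5.842.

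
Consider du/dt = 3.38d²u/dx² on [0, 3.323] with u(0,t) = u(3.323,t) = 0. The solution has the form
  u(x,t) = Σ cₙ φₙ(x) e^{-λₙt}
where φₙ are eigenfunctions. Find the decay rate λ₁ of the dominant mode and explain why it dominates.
Eigenvalues: λₙ = 3.38n²π²/3.323².
First three modes:
  n=1: λ₁ = 3.38π²/3.323² ≈ 3.021
  n=2: λ₂ = 13.52π²/3.323² ≈ 12.084 (4× faster decay)
  n=3: λ₃ = 30.42π²/3.323² ≈ 27.189 (9× faster decay)
As t → ∞, higher modes decay exponentially faster. The n=1 mode dominates: u ~ c₁ sin(πx/3.323) e^{-λ₁t}.
Decay rate: λ₁ = 3.38π²/3.323² ≈ 3.021.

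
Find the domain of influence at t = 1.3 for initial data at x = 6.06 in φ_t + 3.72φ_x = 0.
At x = 10.896. The characteristic carries data from (6.06, 0) to (10.896, 1.3).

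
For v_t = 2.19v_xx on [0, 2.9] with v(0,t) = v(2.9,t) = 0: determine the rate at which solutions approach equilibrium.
Eigenvalues: λₙ = 2.19n²π²/2.9².
First three modes:
  n=1: λ₁ = 2.19π²/2.9² ≈ 2.57
  n=2: λ₂ = 8.76π²/2.9² ≈ 10.28 (4× faster decay)
  n=3: λ₃ = 19.71π²/2.9² ≈ 23.131 (9× faster decay)
As t → ∞, higher modes decay exponentially faster. The n=1 mode dominates: v ~ c₁ sin(πx/2.9) e^{-λ₁t}.
Decay rate: λ₁ = 2.19π²/2.9² ≈ 2.57.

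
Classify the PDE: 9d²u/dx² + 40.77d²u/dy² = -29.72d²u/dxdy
Rewriting in standard form: 9d²u/dx² + 29.72d²u/dxdy + 40.77d²u/dy² = 0. A = 9, B = 29.72, C = 40.77. Discriminant B² - 4AC = -584.4416. Since -584.4416 < 0, elliptic.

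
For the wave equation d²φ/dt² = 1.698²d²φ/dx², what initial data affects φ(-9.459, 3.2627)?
Domain of dependence: [-14.9990646, -3.9189354]. Signals travel at speed 1.698, so data within |x - -9.459| ≤ 1.698·3.2627 = 5.5400646 can reach the point.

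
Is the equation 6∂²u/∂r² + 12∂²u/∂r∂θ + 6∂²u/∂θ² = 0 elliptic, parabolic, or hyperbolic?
Computing B² - 4AC with A = 6, B = 12, C = 6: discriminant = 0 (zero). Answer: parabolic.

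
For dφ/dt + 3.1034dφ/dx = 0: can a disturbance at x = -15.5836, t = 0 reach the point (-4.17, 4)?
No. Only data at x = -16.5836 affects (-4.17, 4). Advection has one-way propagation along characteristics.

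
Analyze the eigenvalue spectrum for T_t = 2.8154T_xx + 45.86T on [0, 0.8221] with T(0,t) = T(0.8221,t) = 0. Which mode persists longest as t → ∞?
Eigenvalues: λₙ = 2.8154n²π²/0.8221² - 45.86.
First three modes:
  n=1: λ₁ = 2.8154π²/0.8221² - 45.86 ≈ -4.746
  n=2: λ₂ = 11.2616π²/0.8221² - 45.86 ≈ 118.596
  n=3: λ₃ = 25.3386π²/0.8221² - 45.86 ≈ 324.167
Since 2.8154π²/0.8221² ≈ 41.114 < 45.86, λ₁ < 0.
The n=1 mode grows fastest (−λₙ is largest for n=1) → dominates.
Asymptotic: T ~ c₁ sin(πx/0.8221) e^{4.746t} (exponential growth at rate −λ₁ ≈ 4.746).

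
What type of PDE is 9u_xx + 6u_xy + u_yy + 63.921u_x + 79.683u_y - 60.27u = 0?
With A = 9, B = 6, C = 1, the discriminant is 0. This is a parabolic PDE.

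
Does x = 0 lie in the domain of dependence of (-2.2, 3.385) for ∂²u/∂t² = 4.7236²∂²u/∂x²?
Yes. The domain of dependence is [-18.189386, 13.789386], and 0 ∈ [-18.189386, 13.789386].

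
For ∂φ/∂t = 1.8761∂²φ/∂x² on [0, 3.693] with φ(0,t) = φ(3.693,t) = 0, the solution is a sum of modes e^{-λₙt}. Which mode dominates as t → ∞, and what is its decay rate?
Eigenvalues: λₙ = 1.8761n²π²/3.693².
First three modes:
  n=1: λ₁ = 1.8761π²/3.693² ≈ 1.358
  n=2: λ₂ = 7.5044π²/3.693² ≈ 5.431 (4× faster decay)
  n=3: λ₃ = 16.8849π²/3.693² ≈ 12.219 (9× faster decay)
As t → ∞, higher modes decay exponentially faster. The n=1 mode dominates: φ ~ c₁ sin(πx/3.693) e^{-λ₁t}.
Decay rate: λ₁ = 1.8761π²/3.693² ≈ 1.358.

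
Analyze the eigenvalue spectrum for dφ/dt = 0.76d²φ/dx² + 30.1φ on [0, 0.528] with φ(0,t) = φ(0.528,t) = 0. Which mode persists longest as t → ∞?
Eigenvalues: λₙ = 0.76n²π²/0.528² - 30.1.
First three modes:
  n=1: λ₁ = 0.76π²/0.528² - 30.1 ≈ -3.194
  n=2: λ₂ = 3.04π²/0.528² - 30.1 ≈ 77.523
  n=3: λ₃ = 6.84π²/0.528² - 30.1 ≈ 212.052
Since 0.76π²/0.528² ≈ 26.906 < 30.1, λ₁ < 0.
The n=1 mode grows fastest (−λₙ is largest for n=1) → dominates.
Asymptotic: φ ~ c₁ sin(πx/0.528) e^{3.194t} (exponential growth at rate −λ₁ ≈ 3.194).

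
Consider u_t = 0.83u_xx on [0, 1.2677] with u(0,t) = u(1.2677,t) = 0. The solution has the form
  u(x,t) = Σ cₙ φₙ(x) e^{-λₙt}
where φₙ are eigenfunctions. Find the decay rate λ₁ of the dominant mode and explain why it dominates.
Eigenvalues: λₙ = 0.83n²π²/1.2677².
First three modes:
  n=1: λ₁ = 0.83π²/1.2677² ≈ 5.097
  n=2: λ₂ = 3.32π²/1.2677² ≈ 20.389 (4× faster decay)
  n=3: λ₃ = 7.47π²/1.2677² ≈ 45.876 (9× faster decay)
As t → ∞, higher modes decay exponentially faster. The n=1 mode dominates: u ~ c₁ sin(πx/1.2677) e^{-λ₁t}.
Decay rate: λ₁ = 0.83π²/1.2677² ≈ 5.097.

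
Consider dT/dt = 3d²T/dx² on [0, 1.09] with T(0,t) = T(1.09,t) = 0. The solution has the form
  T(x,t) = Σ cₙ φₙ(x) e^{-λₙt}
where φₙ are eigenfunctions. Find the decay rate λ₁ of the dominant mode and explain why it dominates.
Eigenvalues: λₙ = 3n²π²/1.09².
First three modes:
  n=1: λ₁ = 3π²/1.09² ≈ 24.921
  n=2: λ₂ = 12π²/1.09² ≈ 99.685 (4× faster decay)
  n=3: λ₃ = 27π²/1.09² ≈ 224.29 (9× faster decay)
As t → ∞, higher modes decay exponentially faster. The n=1 mode dominates: T ~ c₁ sin(πx/1.09) e^{-λ₁t}.
Decay rate: λ₁ = 3π²/1.09² ≈ 24.921.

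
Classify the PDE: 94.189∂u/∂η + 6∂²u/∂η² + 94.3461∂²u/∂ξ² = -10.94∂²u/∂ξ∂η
Rewriting in standard form: 94.3461∂²u/∂ξ² + 10.94∂²u/∂ξ∂η + 6∂²u/∂η² + 94.189∂u/∂η = 0. A = 94.3461, B = 10.94, C = 6. Discriminant B² - 4AC = -2144.6228. Since -2144.6228 < 0, elliptic.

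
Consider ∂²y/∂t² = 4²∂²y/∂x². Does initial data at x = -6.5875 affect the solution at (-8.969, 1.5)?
Yes. The domain of dependence is [-14.969, -2.969], and -6.5875 ∈ [-14.969, -2.969].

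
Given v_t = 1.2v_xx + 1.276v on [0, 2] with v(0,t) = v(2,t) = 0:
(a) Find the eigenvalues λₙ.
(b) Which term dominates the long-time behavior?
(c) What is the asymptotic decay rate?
Eigenvalues: λₙ = 1.2n²π²/2² - 1.276.
First three modes:
  n=1: λ₁ = 1.2π²/2² - 1.276 ≈ 1.685
  n=2: λ₂ = 4.8π²/2² - 1.276 ≈ 10.568
  n=3: λ₃ = 10.8π²/2² - 1.276 ≈ 25.372
Since 1.2π²/2² ≈ 2.961 > 1.276, all λₙ > 0.
The n=1 mode decays slowest → dominates as t → ∞.
Asymptotic: v ~ c₁ sin(πx/2) e^{-λ₁t} with decay rate λ₁ ≈ 1.685.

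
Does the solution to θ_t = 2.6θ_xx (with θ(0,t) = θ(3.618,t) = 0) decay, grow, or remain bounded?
θ → 0. Heat diffuses out through both boundaries.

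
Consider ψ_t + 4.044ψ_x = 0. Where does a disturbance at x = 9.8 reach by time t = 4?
At x = 25.976. The characteristic carries data from (9.8, 0) to (25.976, 4).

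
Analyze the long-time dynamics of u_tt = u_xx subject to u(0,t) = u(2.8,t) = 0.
Long-time behavior: u oscillates (no decay). Energy is conserved; the solution oscillates indefinitely as standing waves.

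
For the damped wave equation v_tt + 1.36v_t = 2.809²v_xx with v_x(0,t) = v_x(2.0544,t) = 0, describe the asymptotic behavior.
v → constant (steady state). Damping (γ=1.36) dissipates the nonconstant modes; with Neumann BCs the spatial average obeys M''+γM'=0 and tends to a finite limit.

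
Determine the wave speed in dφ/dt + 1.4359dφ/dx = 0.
Speed = 1.4359. Information travels along x - 1.4359t = const (rightward).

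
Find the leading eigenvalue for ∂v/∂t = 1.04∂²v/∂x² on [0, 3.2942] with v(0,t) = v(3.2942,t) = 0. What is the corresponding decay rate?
Eigenvalues: λₙ = 1.04n²π²/3.2942².
First three modes:
  n=1: λ₁ = 1.04π²/3.2942² ≈ 0.946
  n=2: λ₂ = 4.16π²/3.2942² ≈ 3.783 (4× faster decay)
  n=3: λ₃ = 9.36π²/3.2942² ≈ 8.513 (9× faster decay)
As t → ∞, higher modes decay exponentially faster. The n=1 mode dominates: v ~ c₁ sin(πx/3.2942) e^{-λ₁t}.
Decay rate: λ₁ = 1.04π²/3.2942² ≈ 0.946.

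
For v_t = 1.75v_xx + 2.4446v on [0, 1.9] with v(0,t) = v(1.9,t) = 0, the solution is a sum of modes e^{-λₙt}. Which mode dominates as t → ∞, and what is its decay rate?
Eigenvalues: λₙ = 1.75n²π²/1.9² - 2.4446.
First three modes:
  n=1: λ₁ = 1.75π²/1.9² - 2.4446 ≈ 2.34
  n=2: λ₂ = 7π²/1.9² - 2.4446 ≈ 16.693
  n=3: λ₃ = 15.75π²/1.9² - 2.4446 ≈ 40.615
Since 1.75π²/1.9² ≈ 4.784 > 2.4446, all λₙ > 0.
The n=1 mode decays slowest → dominates as t → ∞.
Asymptotic: v ~ c₁ sin(πx/1.9) e^{-λ₁t} with decay rate λ₁ ≈ 2.34.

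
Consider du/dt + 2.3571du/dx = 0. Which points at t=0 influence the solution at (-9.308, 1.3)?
A single point: x = -12.37223. The characteristic through (-9.308, 1.3) is x - 2.3571t = const, so x = -9.308 - 2.3571·1.3 = -12.37223.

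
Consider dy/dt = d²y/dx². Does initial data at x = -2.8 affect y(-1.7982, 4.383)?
Yes, for any finite x. The heat equation has infinite propagation speed, so all initial data affects all points at any t > 0.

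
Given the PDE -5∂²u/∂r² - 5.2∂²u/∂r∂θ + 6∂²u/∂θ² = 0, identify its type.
The second-order coefficients are A = -5, B = -5.2, C = 6. Since B² - 4AC = 147.04 > 0, this is a hyperbolic PDE.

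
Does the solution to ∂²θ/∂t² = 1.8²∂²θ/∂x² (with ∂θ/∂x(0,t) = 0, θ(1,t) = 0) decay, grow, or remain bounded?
θ oscillates (no decay). Energy is conserved; the solution oscillates indefinitely as standing waves.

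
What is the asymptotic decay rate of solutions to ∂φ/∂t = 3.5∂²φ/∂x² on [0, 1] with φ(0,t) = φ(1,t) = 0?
Eigenvalues: λₙ = 3.5n²π².
First three modes:
  n=1: λ₁ = 3.5π² ≈ 34.544
  n=2: λ₂ = 14π² ≈ 138.174 (4× faster decay)
  n=3: λ₃ = 31.5π² ≈ 310.893 (9× faster decay)
As t → ∞, higher modes decay exponentially faster. The n=1 mode dominates: φ ~ c₁ sin(πx) e^{-λ₁t}.
Decay rate: λ₁ = 3.5π² ≈ 34.544.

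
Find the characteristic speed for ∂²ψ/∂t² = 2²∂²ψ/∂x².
Speed = 2. Information travels along characteristics x = x₀ ± 2t.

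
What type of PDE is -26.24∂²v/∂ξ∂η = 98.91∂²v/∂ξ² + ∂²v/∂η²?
Rewriting in standard form: -98.91∂²v/∂ξ² - 26.24∂²v/∂ξ∂η - ∂²v/∂η² = 0. With A = -98.91, B = -26.24, C = -1, the discriminant is 292.8976. This is a hyperbolic PDE.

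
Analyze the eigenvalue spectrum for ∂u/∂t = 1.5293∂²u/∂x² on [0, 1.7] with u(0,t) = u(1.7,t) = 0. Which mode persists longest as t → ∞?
Eigenvalues: λₙ = 1.5293n²π²/1.7².
First three modes:
  n=1: λ₁ = 1.5293π²/1.7² ≈ 5.223
  n=2: λ₂ = 6.1172π²/1.7² ≈ 20.891 (4× faster decay)
  n=3: λ₃ = 13.7637π²/1.7² ≈ 47.004 (9× faster decay)
As t → ∞, higher modes decay exponentially faster. The n=1 mode dominates: u ~ c₁ sin(πx/1.7) e^{-λ₁t}.
Decay rate: λ₁ = 1.5293π²/1.7² ≈ 5.223.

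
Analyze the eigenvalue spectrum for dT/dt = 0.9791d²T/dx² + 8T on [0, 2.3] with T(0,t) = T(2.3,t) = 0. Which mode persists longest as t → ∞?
Eigenvalues: λₙ = 0.9791n²π²/2.3² - 8.
First three modes:
  n=1: λ₁ = 0.9791π²/2.3² - 8 ≈ -6.173
  n=2: λ₂ = 3.9164π²/2.3² - 8 ≈ -0.693
  n=3: λ₃ = 8.8119π²/2.3² - 8 ≈ 8.44
Since 0.9791π²/2.3² ≈ 1.827 < 8, λ₁ < 0.
The n=1 mode grows fastest (−λₙ is largest for n=1) → dominates.
Asymptotic: T ~ c₁ sin(πx/2.3) e^{6.173t} (exponential growth at rate −λ₁ ≈ 6.173).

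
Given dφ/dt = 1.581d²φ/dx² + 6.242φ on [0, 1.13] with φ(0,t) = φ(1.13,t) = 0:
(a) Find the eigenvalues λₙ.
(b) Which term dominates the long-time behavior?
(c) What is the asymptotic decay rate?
Eigenvalues: λₙ = 1.581n²π²/1.13² - 6.242.
First three modes:
  n=1: λ₁ = 1.581π²/1.13² - 6.242 ≈ 5.978
  n=2: λ₂ = 6.324π²/1.13² - 6.242 ≈ 42.638
  n=3: λ₃ = 14.229π²/1.13² - 6.242 ≈ 103.739
Since 1.581π²/1.13² ≈ 12.22 > 6.242, all λₙ > 0.
The n=1 mode decays slowest → dominates as t → ∞.
Asymptotic: φ ~ c₁ sin(πx/1.13) e^{-λ₁t} with decay rate λ₁ ≈ 5.978.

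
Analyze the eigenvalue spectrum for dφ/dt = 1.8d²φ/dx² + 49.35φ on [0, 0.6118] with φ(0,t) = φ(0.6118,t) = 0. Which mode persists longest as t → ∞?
Eigenvalues: λₙ = 1.8n²π²/0.6118² - 49.35.
First three modes:
  n=1: λ₁ = 1.8π²/0.6118² - 49.35 ≈ -1.887
  n=2: λ₂ = 7.2π²/0.6118² - 49.35 ≈ 140.501
  n=3: λ₃ = 16.2π²/0.6118² - 49.35 ≈ 377.815
Since 1.8π²/0.6118² ≈ 47.463 < 49.35, λ₁ < 0.
The n=1 mode grows fastest (−λₙ is largest for n=1) → dominates.
Asymptotic: φ ~ c₁ sin(πx/0.6118) e^{1.887t} (exponential growth at rate −λ₁ ≈ 1.887).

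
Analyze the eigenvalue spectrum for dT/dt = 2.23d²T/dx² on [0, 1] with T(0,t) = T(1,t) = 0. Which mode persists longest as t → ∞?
Eigenvalues: λₙ = 2.23n²π².
First three modes:
  n=1: λ₁ = 2.23π² ≈ 22.009
  n=2: λ₂ = 8.92π² ≈ 88.037 (4× faster decay)
  n=3: λ₃ = 20.07π² ≈ 198.083 (9× faster decay)
As t → ∞, higher modes decay exponentially faster. The n=1 mode dominates: T ~ c₁ sin(πx) e^{-λ₁t}.
Decay rate: λ₁ = 2.23π² ≈ 22.009.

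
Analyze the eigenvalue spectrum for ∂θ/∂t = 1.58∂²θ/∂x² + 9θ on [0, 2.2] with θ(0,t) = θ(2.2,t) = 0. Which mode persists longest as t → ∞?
Eigenvalues: λₙ = 1.58n²π²/2.2² - 9.
First three modes:
  n=1: λ₁ = 1.58π²/2.2² - 9 ≈ -5.778
  n=2: λ₂ = 6.32π²/2.2² - 9 ≈ 3.888
  n=3: λ₃ = 14.22π²/2.2² - 9 ≈ 19.997
Since 1.58π²/2.2² ≈ 3.222 < 9, λ₁ < 0.
The n=1 mode grows fastest (−λₙ is largest for n=1) → dominates.
Asymptotic: θ ~ c₁ sin(πx/2.2) e^{5.778t} (exponential growth at rate −λ₁ ≈ 5.778).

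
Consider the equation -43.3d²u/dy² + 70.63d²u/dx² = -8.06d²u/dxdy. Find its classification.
Rewriting in standard form: 70.63d²u/dx² + 8.06d²u/dxdy - 43.3d²u/dy² = 0. Hyperbolic. (A = 70.63, B = 8.06, C = -43.3 gives B² - 4AC = 12298.0796.)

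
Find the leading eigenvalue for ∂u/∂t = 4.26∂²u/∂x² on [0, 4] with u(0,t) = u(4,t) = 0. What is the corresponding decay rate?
Eigenvalues: λₙ = 4.26n²π²/4².
First three modes:
  n=1: λ₁ = 4.26π²/4² ≈ 2.628
  n=2: λ₂ = 17.04π²/4² ≈ 10.511 (4× faster decay)
  n=3: λ₃ = 38.34π²/4² ≈ 23.65 (9× faster decay)
As t → ∞, higher modes decay exponentially faster. The n=1 mode dominates: u ~ c₁ sin(πx/4) e^{-λ₁t}.
Decay rate: λ₁ = 4.26π²/4² ≈ 2.628.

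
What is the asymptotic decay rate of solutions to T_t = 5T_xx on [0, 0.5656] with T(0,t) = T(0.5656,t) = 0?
Eigenvalues: λₙ = 5n²π²/0.5656².
First three modes:
  n=1: λ₁ = 5π²/0.5656² ≈ 154.259
  n=2: λ₂ = 20π²/0.5656² ≈ 617.037 (4× faster decay)
  n=3: λ₃ = 45π²/0.5656² ≈ 1388.332 (9× faster decay)
As t → ∞, higher modes decay exponentially faster. The n=1 mode dominates: T ~ c₁ sin(πx/0.5656) e^{-λ₁t}.
Decay rate: λ₁ = 5π²/0.5656² ≈ 154.259.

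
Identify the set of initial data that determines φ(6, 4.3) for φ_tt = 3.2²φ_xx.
Domain of dependence: [-7.76, 19.76]. Signals travel at speed 3.2, so data within |x - 6| ≤ 3.2·4.3 = 13.76 can reach the point.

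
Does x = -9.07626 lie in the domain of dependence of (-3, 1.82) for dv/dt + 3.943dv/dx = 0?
No. Only data at x = -10.17626 affects (-3, 1.82). Advection has one-way propagation along characteristics.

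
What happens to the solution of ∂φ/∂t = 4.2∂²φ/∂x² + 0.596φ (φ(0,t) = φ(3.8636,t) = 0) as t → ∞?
φ → 0. Diffusion dominates reaction (r=0.596 < κπ²/L²≈2.78); solution decays.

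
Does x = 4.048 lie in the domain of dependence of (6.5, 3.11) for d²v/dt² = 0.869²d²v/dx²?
Yes. The domain of dependence is [3.79741, 9.20259], and 4.048 ∈ [3.79741, 9.20259].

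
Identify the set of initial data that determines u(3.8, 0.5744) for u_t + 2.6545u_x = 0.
A single point: x = 2.2752552. The characteristic through (3.8, 0.5744) is x - 2.6545t = const, so x = 3.8 - 2.6545·0.5744 = 2.2752552.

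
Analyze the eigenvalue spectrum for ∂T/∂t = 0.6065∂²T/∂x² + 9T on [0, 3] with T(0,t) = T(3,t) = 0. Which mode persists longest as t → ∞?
Eigenvalues: λₙ = 0.6065n²π²/3² - 9.
First three modes:
  n=1: λ₁ = 0.6065π²/3² - 9 ≈ -8.335
  n=2: λ₂ = 2.426π²/3² - 9 ≈ -6.34
  n=3: λ₃ = 5.4585π²/3² - 9 ≈ -3.014
Since 0.6065π²/3² ≈ 0.665 < 9, λ₁ < 0.
The n=1 mode grows fastest (−λₙ is largest for n=1) → dominates.
Asymptotic: T ~ c₁ sin(πx/3) e^{8.335t} (exponential growth at rate −λ₁ ≈ 8.335).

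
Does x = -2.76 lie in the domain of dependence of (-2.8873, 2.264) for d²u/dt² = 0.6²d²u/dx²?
Yes. The domain of dependence is [-4.2457, -1.5289], and -2.76 ∈ [-4.2457, -1.5289].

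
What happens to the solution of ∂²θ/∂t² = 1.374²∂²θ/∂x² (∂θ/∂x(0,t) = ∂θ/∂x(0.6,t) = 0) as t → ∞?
θ oscillates about a mean that drifts linearly in t (generically unbounded; no decay). There is no damping, so the nonconstant modes persist as standing waves (energy conserved, no decay). But with Neumann conditions at both ends the constant mode has eigenvalue 0: the spatial mean M(t) of θ satisfies M'' = 0, so M(t) = M(0) + M'(0)·t. Unless the initial velocity has zero mean (∫θ_t(x,0)dx = 0), the solution grows linearly in t (unbounded, though not exponentially); if it does have zero mean, the solution stays bounded and simply oscillates.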